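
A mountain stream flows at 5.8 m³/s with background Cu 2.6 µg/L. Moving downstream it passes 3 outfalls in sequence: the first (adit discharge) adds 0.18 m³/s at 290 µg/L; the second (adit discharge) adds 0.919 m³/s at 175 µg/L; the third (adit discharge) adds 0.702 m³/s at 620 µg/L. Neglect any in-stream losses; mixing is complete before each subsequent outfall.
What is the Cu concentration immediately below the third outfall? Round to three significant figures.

After outfall 1: Q = 5.800 + 0.1800 = 5.980 m³/s; C = (5.800·2.600 + 0.1800·290.0)/5.980 = 11.25 µg/L.
After outfall 2: Q = 5.980 + 0.9190 = 6.899 m³/s; C = (5.980·11.25 + 0.9190·175.0)/6.899 = 33.06 µg/L.
After outfall 3: Q = 6.899 + 0.7020 = 7.601 m³/s; C = (6.899·33.06 + 0.7020·620.0)/7.601 = 87.27 µg/L.

87.3 µg/L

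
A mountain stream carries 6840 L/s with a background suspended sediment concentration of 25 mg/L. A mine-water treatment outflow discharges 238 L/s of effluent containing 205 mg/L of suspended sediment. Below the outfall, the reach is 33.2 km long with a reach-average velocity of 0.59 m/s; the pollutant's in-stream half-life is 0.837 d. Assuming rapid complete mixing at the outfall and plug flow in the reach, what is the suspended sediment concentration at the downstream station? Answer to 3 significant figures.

After mixing, C = (6840·25.00 + 238.0·205.0) / 7078 = 219800/7078 = 31.05 mg/L.
Travel time t = 33.2·1000 / 0.59 = 56270 s = 15.63 h.
Half-life 0.837 d → k = ln 2 / 0.837 = 0.8281 d⁻¹.
Decay over the reach: 31.05·exp(−kt) = 31.05·0.5831 = 18.11 mg/L.

18.1 mg/L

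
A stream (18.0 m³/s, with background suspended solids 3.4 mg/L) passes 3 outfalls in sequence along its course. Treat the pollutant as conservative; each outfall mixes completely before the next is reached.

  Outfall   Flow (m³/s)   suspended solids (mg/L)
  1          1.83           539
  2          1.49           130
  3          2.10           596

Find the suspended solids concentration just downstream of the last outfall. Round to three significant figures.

Outfall 1: combined Q = 19.83 m³/s; C = (18.00·3.400 + 1.830·539.0)/19.83 = 52.83 mg/L.
Outfall 2: combined Q = 21.32 m³/s; C = (19.83·52.83 + 1.490·130.0)/21.32 = 58.22 mg/L.
Outfall 3: combined Q = 23.42 m³/s; C = (21.32·58.22 + 2.100·596.0)/23.42 = 106.4 mg/L.

106 mg/L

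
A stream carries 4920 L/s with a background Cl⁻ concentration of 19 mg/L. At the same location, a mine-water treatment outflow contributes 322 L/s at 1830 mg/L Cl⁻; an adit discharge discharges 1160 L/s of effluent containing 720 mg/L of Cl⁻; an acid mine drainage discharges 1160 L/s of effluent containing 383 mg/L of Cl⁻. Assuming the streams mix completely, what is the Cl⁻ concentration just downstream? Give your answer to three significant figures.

Mixed concentration C = ΣQC/ΣQ = (4920·19.00 + 322.0·1830 + 1160·720.0 + 1160·383.0) / 7562 = 1962000/7562 = 259.5 mg/L.

259 mg/L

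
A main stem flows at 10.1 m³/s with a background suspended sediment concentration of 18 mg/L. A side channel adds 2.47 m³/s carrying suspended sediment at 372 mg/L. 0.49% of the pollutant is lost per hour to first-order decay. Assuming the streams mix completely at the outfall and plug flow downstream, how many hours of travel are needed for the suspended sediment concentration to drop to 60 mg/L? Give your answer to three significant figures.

Conservation of mass: C = (10.10·18.00 + 2.470·372.0) / 12.57 = 1101/12.57 = 87.56 mg/L.
0.49%/h lost → k = −ln(1 − 0.0049) = 0.004912 h⁻¹.
87.56·exp(−k·t) = 60 → t = ln(87.56/60)/k = 277000 s = 76.95 h.

77.0 h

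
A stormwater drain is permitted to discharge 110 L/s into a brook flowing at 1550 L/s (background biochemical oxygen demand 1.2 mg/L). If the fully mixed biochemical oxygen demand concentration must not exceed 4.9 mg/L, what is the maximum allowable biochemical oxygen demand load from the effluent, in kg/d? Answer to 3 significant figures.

542 kg/d

Mass balance at the limit: 1550·1.200 + 110.0·Cₑ = 1660·4.9 → Cₑ = 57.04 mg/L.
110.0 L/s = 0.1100 m³/s. Load = 0.1100 m³/s × 57.04 g/m³ × 86 400 s/d = 542.1 kg/d.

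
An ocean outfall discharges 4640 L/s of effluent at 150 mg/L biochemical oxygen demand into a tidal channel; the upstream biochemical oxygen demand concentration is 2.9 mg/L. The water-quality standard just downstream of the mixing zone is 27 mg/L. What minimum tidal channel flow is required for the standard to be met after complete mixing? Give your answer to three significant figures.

23700 L/s

Set C_mix = 27: (Q·2.900 + 4640·150.0) / (Q + 4640) = 27
→ Q = 4640·(150.0 − 27)/(27 − 2.900) = 23680 L/s.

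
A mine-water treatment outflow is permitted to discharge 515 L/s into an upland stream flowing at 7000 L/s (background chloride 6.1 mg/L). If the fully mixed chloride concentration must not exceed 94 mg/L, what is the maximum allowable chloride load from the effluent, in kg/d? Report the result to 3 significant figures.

Mass balance at the limit: 7000·6.100 + 515.0·Cₑ = 7515·94 → Cₑ = 1289 mg/L.
515.0 L/s = 0.5150 m³/s. Load = 0.5150 m³/s × 1289 g/m³ × 86 400 s/d = 57340 kg/d.

57300 kg/d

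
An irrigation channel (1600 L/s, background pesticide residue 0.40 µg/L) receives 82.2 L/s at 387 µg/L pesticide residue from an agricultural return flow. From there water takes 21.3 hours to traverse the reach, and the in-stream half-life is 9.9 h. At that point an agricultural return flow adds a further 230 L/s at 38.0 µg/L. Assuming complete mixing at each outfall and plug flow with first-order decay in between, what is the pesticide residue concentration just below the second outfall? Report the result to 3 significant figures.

8.39 µg/L

Mixed concentration C = ΣQC/ΣQ = (1600·0.4000 + 82.20·387.0) / 1682 = 32450/1682 = 19.29 µg/L; combined flow 1682 L/s.
Half-life 9.9 h → k = ln 2 / 9.9 = 0.07001 h⁻¹ = 1.680 d⁻¹.
Applying C = C₀e^(−kt): 19.29 × 0.2251 = 4.342 µg/L.
Second outfall: C = (1682·4.342 + 230.0·38.00)/1912 = 8.390 µg/L.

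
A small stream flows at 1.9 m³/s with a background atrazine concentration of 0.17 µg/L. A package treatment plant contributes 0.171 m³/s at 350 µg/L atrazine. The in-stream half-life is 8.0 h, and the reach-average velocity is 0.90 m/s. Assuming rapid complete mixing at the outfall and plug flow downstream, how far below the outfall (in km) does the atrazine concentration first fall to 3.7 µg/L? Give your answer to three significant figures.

77.1 km

Flow-weighted average: C = (1.900·0.1700 + 0.1710·350.0) / 2.071 = 60.17/2.071 = 29.06 µg/L.
Half-life 8.0 h → k = ln 2 / 8.0 = 0.08664 h⁻¹ = 2.079 d⁻¹.
Set 29.06·exp(−k·t) = 3.7 → t = ln(29.06/3.7)/k = 85630 s = 23.79 h.
Distance = v·t = 0.90·85630 = 77070 m = 77.07 km.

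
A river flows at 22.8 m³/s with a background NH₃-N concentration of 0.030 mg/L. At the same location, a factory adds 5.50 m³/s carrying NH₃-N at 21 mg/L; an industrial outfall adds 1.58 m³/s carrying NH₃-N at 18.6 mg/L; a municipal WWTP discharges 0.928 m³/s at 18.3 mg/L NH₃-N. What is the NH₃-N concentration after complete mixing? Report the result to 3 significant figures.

5.28 mg/L

After mixing, C = (22.80·0.03000 + 5.500·21.00 + 1.580·18.60 + 0.9280·18.30) / 30.81 = 162.6/30.81 = 5.276 mg/L.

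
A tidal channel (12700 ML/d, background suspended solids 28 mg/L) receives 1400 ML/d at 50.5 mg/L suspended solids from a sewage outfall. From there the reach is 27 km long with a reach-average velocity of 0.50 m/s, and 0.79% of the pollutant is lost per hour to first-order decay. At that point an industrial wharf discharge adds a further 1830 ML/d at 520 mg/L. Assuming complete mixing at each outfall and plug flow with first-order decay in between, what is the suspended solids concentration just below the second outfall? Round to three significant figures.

83.5 mg/L

Flow-weighted average: C = (12700·28.00 + 1400·50.50) / 14100 = 426300/14100 = 30.23 mg/L; combined flow 14100 ML/d.
Travel time t = 27·1000 / 0.50 = 54000 s = 15.00 h.
0.79%/h lost → k = −ln(1 − 0.0079) = 0.007931 h⁻¹.
Applying C = C₀e^(−kt): 30.23 × 0.8878 = 26.84 mg/L.
Second outfall: C = (14100·26.84 + 1830·520.0)/15930 = 83.50 mg/L.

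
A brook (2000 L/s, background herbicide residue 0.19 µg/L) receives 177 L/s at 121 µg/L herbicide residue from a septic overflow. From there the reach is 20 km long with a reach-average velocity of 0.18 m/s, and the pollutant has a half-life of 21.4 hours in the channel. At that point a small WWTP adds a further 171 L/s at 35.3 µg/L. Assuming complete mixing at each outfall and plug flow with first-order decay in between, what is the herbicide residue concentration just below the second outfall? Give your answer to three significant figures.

Mixed concentration C = ΣQC/ΣQ = (2000·0.1900 + 177.0·121.0) / 2177 = 21800/2177 = 10.01 µg/L; combined flow 2177 L/s.
Travel time t = 20·1000 / 0.18 = 111100 s = 30.86 h.
Half-life 21.4 h → k = ln 2 / 21.4 = 0.03239 h⁻¹ = 0.7774 d⁻¹.
Applying C = C₀e^(−kt): 10.01 × 0.3680 = 3.684 µg/L.
At the second outfall, C = (2177·3.684 + 171.0·35.30) / (2177 + 171.0) = 5.987 µg/L.

5.99 µg/L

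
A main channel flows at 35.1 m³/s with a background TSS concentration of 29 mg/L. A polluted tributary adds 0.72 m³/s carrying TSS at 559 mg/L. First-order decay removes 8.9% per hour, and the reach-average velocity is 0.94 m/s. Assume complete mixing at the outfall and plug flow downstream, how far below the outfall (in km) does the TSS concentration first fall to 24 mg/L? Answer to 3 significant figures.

Mass balance: C = (35.10·29.00 + 0.7200·559.0) / 35.82 = 1420/35.82 = 39.65 mg/L.
8.9%/h lost → k = −ln(1 − 0.089) = 0.09321 h⁻¹.
Set 39.65·exp(−k·t) = 24 → t = ln(39.65/24)/k = 19390 s = 5.387 h.
Distance = v·t = 0.94·19390 = 18230 m = 18.23 km.

18.2 km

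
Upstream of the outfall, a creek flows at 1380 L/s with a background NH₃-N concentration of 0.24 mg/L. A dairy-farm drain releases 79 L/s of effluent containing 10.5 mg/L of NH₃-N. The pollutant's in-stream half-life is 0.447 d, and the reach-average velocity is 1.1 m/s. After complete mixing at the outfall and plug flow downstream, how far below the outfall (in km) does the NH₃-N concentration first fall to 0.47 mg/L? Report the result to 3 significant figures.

Flow-weighted average: C = (1380·0.2400 + 79.00·10.50) / 1459 = 1161/1459 = 0.7955 mg/L.
Half-life 0.447 d → k = ln 2 / 0.447 = 1.551 d⁻¹.
Set 0.7955·exp(−k·t) = 0.47 → t = ln(0.7955/0.47)/k = 29320 s = 8.146 h.
Distance = v·t = 1.1·29320 = 32260 m = 32.26 km.

32.3 km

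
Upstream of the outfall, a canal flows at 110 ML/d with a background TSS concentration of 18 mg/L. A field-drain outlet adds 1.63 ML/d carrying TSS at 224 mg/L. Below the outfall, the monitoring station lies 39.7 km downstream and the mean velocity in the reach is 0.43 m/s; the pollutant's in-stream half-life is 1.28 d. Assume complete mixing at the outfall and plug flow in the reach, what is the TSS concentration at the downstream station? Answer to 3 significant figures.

11.8 mg/L

After mixing, C = (110.0·18.00 + 1.630·224.0) / 111.6 = 2345/111.6 = 21.01 mg/L.
Travel time t = 39.7·1000 / 0.43 = 92330 s = 25.65 h.
Half-life 1.28 d → k = ln 2 / 1.28 = 0.5415 d⁻¹.
Decay over the reach: 21.01·exp(−kt) = 21.01·0.5606 = 11.78 mg/L.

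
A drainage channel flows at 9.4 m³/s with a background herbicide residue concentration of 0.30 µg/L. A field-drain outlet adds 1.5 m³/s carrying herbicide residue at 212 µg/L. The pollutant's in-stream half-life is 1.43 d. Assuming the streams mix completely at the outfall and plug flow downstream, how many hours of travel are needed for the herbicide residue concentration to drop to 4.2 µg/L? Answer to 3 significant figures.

Mixed concentration C = ΣQC/ΣQ = (9.400·0.3000 + 1.500·212.0) / 10.90 = 320.8/10.90 = 29.43 µg/L.
Half-life 1.43 d → k = ln 2 / 1.43 = 0.4847 d⁻¹.
29.43·exp(−k·t) = 4.2 → t = ln(29.43/4.2)/k = 347100 s = 96.40 h.

96.4 h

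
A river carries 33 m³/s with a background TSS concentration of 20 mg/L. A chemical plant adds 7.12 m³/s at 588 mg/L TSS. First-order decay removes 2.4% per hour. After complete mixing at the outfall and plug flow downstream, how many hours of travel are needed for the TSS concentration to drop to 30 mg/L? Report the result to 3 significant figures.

After mixing, C = (33.00·20.00 + 7.120·588.0) / 40.12 = 4847/40.12 = 120.8 mg/L.
2.4%/h lost → k = −ln(1 − 0.024) = 0.02429 h⁻¹.
120.8·exp(−k·t) = 30 → t = ln(120.8/30)/k = 206400 s = 57.34 h.

57.3 h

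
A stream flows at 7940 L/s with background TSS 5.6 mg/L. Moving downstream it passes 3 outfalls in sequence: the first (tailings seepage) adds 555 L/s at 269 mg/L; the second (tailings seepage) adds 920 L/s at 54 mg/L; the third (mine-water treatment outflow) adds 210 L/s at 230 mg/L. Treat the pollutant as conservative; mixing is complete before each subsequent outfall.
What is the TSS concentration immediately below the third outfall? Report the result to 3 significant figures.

30.3 mg/L

After outfall 1: Q = 7940 + 555.0 = 8495 L/s; C = (7940·5.600 + 555.0·269.0)/8495 = 22.81 mg/L.
After outfall 2: Q = 8495 + 920.0 = 9415 L/s; C = (8495·22.81 + 920.0·54.00)/9415 = 25.86 mg/L.
After outfall 3: Q = 9415 + 210.0 = 9625 L/s; C = (9415·25.86 + 210.0·230.0)/9625 = 30.31 mg/L.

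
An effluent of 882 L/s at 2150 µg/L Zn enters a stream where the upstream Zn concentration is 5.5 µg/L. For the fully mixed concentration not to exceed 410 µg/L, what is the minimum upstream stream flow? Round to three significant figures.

3790 L/s

Set C_mix = 410: (Q·5.500 + 882.0·2150) / (Q + 882.0) = 410
→ Q = 882.0·(2150 − 410)/(410 − 5.500) = 3794 L/s.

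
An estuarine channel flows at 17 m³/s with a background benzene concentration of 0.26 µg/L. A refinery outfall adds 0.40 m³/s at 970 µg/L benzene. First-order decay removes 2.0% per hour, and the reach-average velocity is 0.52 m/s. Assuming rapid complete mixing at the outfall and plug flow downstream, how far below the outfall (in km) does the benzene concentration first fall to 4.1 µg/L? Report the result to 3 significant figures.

Mixed concentration C = ΣQC/ΣQ = (17.00·0.2600 + 0.4000·970.0) / 17.40 = 392.4/17.40 = 22.55 µg/L.
2.0%/h lost → k = −ln(1 − 0.02) = 0.02020 h⁻¹.
Set 22.55·exp(−k·t) = 4.1 → t = ln(22.55/4.1)/k = 303800 s = 84.39 h.
Distance = v·t = 0.52·303800 = 158000 m = 158.0 km.

158 km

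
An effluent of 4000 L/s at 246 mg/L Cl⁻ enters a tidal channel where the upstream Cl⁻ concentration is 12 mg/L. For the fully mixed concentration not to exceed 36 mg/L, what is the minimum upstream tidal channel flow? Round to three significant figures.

35000 L/s

Set C_mix = 36: (Q·12.00 + 4000·246.0) / (Q + 4000) = 36
→ Q = 4000·(246.0 − 36)/(36 − 12.00) = 35000 L/s.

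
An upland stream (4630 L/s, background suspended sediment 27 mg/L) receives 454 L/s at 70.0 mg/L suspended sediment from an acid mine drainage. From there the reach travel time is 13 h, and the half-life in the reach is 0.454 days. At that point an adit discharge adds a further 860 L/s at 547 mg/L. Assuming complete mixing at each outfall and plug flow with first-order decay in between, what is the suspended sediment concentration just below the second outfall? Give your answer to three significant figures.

Conservation of mass: C = (4630·27.00 + 454.0·70.00) / 5084 = 156800/5084 = 30.84 mg/L; combined flow 5084 L/s.
Half-life 0.454 d → k = ln 2 / 0.454 = 1.527 d⁻¹.
Applying C = C₀e^(−kt): 30.84 × 0.4374 = 13.49 mg/L.
At the second outfall, C = (5084·13.49 + 860.0·547.0) / (5084 + 860.0) = 90.68 mg/L.

90.7 mg/L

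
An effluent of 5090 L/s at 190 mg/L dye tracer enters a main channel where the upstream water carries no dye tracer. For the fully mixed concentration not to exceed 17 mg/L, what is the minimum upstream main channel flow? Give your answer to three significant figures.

Set C_mix = 17: (Q·0 + 5090·190.0) / (Q + 5090) = 17
→ Q = 5090·(190.0 − 17)/(17 − 0) = 51800 L/s.

51800 L/s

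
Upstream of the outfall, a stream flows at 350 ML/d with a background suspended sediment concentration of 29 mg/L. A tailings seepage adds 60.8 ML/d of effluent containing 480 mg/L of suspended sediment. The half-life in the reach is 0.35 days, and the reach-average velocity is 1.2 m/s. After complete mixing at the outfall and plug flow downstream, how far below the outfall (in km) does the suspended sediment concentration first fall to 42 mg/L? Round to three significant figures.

43.1 km

After mixing, C = (350.0·29.00 + 60.80·480.0) / 410.8 = 39330/410.8 = 95.75 mg/L.
Half-life 0.35 d → k = ln 2 / 0.35 = 1.980 d⁻¹.
Set 95.75·exp(−k·t) = 42 → t = ln(95.75/42)/k = 35950 s = 9.987 h.
Distance = v·t = 1.2·35950 = 43140 m = 43.14 km.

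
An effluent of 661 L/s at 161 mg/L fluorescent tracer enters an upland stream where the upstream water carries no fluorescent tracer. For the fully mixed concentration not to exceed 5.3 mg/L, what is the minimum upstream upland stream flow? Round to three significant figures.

Set C_mix = 5.3: (Q·0 + 661.0·161.0) / (Q + 661.0) = 5.3
→ Q = 661.0·(161.0 − 5.3)/(5.3 − 0) = 19420 L/s.

19400 L/s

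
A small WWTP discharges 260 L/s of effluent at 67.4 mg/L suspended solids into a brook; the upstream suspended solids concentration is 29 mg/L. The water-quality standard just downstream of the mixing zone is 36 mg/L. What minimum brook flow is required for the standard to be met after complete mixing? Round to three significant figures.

1170 L/s

Set C_mix = 36: (Q·29.00 + 260.0·67.40) / (Q + 260.0) = 36
→ Q = 260.0·(67.40 − 36)/(36 − 29.00) = 1166 L/s.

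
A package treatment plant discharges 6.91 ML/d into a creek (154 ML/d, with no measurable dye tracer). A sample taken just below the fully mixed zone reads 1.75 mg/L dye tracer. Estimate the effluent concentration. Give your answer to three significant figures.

Mass balance: 154.0·0 + 6.910·Cₑ = 160.9·1.750
→ Cₑ = (160.9·1.750 − 154.0·0) / 6.910 = 40.75 mg/L.

40.8 mg/L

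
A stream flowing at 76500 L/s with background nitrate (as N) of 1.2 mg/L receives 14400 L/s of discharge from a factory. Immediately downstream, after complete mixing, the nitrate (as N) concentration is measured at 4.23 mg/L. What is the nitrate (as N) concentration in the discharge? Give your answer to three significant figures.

20.3 mg/L

Mass balance: 76500·1.200 + 14400·Cₑ = 90900·4.230
→ Cₑ = (90900·4.230 − 76500·1.200) / 14400 = 20.33 mg/L.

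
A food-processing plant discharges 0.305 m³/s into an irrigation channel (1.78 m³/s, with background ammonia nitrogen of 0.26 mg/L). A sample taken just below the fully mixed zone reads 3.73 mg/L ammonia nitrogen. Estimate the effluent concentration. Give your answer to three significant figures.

24.0 mg/L

Mass balance: 1.780·0.2600 + 0.3050·Cₑ = 2.085·3.730
→ Cₑ = (2.085·3.730 − 1.780·0.2600) / 0.3050 = 23.98 mg/L.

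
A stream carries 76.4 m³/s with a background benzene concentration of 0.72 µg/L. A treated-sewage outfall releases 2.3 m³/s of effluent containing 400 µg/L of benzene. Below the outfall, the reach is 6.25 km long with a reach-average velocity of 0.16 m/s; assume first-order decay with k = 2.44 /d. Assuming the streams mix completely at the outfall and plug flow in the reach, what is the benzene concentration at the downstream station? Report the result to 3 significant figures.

Flow-weighted average: C = (76.40·0.7200 + 2.300·400.0) / 78.70 = 975.0/78.70 = 12.39 µg/L.
Travel time t = 6.25·1000 / 0.16 = 39060 s = 10.85 h.
After decay, C = 12.39 × e^(−kt) = 12.39 × 0.3318 = 4.111 µg/L.

4.11 µg/L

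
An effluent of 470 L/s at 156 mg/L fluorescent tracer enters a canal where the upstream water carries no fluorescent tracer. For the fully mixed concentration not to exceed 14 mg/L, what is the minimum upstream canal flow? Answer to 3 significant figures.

Set C_mix = 14: (Q·0 + 470.0·156.0) / (Q + 470.0) = 14
→ Q = 470.0·(156.0 − 14)/(14 − 0) = 4767 L/s.

4770 L/s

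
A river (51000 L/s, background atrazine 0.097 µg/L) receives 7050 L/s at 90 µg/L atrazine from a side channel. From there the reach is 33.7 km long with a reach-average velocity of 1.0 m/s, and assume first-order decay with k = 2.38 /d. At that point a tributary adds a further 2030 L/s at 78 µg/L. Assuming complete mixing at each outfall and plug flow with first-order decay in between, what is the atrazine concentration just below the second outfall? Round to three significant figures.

6.84 µg/L

Flow-weighted average: C = (51000·0.09700 + 7050·90.00) / 58050 = 639400/58050 = 11.02 µg/L; combined flow 58050 L/s.
Travel time t = 33.7·1000 / 1.0 = 33700 s = 9.361 h.
First-order decay: C = 11.02·exp(−k·t) = 11.02·0.3952 = 4.354 µg/L.
At the second outfall, C = (58050·4.354 + 2030·78.00) / (58050 + 2030) = 6.842 µg/L.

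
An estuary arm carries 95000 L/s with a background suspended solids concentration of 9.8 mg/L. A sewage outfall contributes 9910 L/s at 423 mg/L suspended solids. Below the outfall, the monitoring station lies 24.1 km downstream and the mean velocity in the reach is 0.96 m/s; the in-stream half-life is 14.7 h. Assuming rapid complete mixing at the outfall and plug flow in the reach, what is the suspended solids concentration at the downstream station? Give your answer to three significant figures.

35.1 mg/L

Mixed concentration C = ΣQC/ΣQ = (95000·9.800 + 9910·423.0) / 104900 = 5123000/104900 = 48.83 mg/L.
Travel time t = 24.1·1000 / 0.96 = 25100 s = 6.973 h.
Half-life 14.7 h → k = ln 2 / 14.7 = 0.04715 h⁻¹ = 1.132 d⁻¹.
After decay, C = 48.83 × e^(−kt) = 48.83 × 0.7198 = 35.15 mg/L.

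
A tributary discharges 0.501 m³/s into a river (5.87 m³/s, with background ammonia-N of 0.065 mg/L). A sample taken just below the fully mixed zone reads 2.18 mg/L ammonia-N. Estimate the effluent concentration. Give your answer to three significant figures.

27.0 mg/L

Mass balance: 5.870·0.06500 + 0.5010·Cₑ = 6.371·2.180
→ Cₑ = (6.371·2.180 − 5.870·0.06500) / 0.5010 = 26.96 mg/L.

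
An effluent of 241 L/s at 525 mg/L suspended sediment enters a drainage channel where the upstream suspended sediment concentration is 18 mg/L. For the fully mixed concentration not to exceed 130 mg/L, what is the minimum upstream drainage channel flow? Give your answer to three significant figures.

850 L/s

Set C_mix = 130: (Q·18.00 + 241.0·525.0) / (Q + 241.0) = 130
→ Q = 241.0·(525.0 − 130)/(130 − 18.00) = 850.0 L/s.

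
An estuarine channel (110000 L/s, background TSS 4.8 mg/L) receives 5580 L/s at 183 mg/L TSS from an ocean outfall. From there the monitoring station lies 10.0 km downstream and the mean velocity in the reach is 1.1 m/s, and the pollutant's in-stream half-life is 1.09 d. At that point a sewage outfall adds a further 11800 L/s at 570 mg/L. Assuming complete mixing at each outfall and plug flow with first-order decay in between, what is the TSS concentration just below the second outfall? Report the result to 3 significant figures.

Mass balance: C = (110000·4.800 + 5580·183.0) / 115600 = 1549000/115600 = 13.40 mg/L; combined flow 115600 L/s.
Travel time t = 10.0·1000 / 1.1 = 9091 s = 2.525 h.
Half-life 1.09 d → k = ln 2 / 1.09 = 0.6359 d⁻¹.
After decay, C = 13.40 × e^(−kt) = 13.40 × 0.9353 = 12.54 mg/L.
At the second outfall, C = (115600·12.54 + 11800·570.0) / (115600 + 11800) = 64.18 mg/L.

64.2 mg/L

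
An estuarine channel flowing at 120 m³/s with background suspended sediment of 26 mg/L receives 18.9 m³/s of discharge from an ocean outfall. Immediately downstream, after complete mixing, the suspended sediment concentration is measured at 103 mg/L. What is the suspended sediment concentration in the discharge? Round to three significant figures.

Mass balance: 120.0·26.00 + 18.90·Cₑ = 138.9·103.0
→ Cₑ = (138.9·103.0 − 120.0·26.00) / 18.90 = 591.9 mg/L.

592 mg/L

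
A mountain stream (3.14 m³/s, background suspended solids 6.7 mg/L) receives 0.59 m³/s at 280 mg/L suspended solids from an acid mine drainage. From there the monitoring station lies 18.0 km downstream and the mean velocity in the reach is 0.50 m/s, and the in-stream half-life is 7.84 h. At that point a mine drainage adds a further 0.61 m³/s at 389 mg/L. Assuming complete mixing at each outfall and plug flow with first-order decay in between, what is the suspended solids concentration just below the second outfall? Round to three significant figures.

72.4 mg/L

Flow-weighted average: C = (3.140·6.700 + 0.5900·280.0) / 3.730 = 186.2/3.730 = 49.93 mg/L; combined flow 3.730 m³/s.
Travel time t = 18.0·1000 / 0.50 = 36000 s = 10.00 h.
Half-life 7.84 h → k = ln 2 / 7.84 = 0.08841 h⁻¹ = 2.122 d⁻¹.
First-order decay: C = 49.93·exp(−k·t) = 49.93·0.4131 = 20.62 mg/L.
Second outfall: C = (3.730·20.62 + 0.6100·389.0)/4.340 = 72.40 mg/L.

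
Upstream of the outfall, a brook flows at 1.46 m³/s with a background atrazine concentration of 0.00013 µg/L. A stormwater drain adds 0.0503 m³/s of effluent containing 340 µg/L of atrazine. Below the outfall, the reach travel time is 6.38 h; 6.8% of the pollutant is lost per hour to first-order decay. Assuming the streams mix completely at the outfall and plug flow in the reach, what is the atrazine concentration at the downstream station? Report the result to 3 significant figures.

Mass balance: C = (1.460·0.0001300 + 0.05030·340.0) / 1.510 = 17.10/1.510 = 11.32 µg/L.
6.8%/h lost → k = −ln(1 − 0.068) = 0.07042 h⁻¹.
Applying C = C₀e^(−kt): 11.32 × 0.6381 = 7.225 µg/L.

7.23 µg/L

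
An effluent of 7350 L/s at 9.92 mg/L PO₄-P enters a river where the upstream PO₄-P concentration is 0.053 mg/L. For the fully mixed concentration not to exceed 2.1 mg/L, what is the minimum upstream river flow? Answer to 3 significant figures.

Set C_mix = 2.1: (Q·0.05300 + 7350·9.920) / (Q + 7350) = 2.1
→ Q = 7350·(9.920 − 2.1)/(2.1 − 0.05300) = 28080 L/s.

28100 L/s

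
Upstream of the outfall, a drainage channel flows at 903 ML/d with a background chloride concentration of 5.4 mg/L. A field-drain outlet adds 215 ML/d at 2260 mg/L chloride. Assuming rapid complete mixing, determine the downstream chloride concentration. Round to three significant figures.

439 mg/L

After mixing, C = (903.0·5.400 + 215.0·2260) / 1118 = 490800/1118 = 439.0 mg/L.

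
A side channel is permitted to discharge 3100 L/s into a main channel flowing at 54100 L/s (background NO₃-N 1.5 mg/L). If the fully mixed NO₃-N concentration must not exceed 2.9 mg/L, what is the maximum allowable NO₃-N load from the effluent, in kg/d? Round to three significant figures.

Mass balance at the limit: 54100·1.500 + 3100·Cₑ = 57200·2.9 → Cₑ = 27.33 mg/L.
3100 L/s = 3.100 m³/s. Load = 3.100 m³/s × 27.33 g/m³ × 86 400 s/d = 7321 kg/d.

7320 kg/d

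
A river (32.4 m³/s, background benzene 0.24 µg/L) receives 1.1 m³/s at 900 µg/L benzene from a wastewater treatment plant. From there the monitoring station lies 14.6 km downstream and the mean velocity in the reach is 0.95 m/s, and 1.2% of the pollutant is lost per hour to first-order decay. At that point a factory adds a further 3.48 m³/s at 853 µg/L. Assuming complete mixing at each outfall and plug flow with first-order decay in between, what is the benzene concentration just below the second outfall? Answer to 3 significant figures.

106 µg/L

Conservation of mass: C = (32.40·0.2400 + 1.100·900.0) / 33.50 = 997.8/33.50 = 29.78 µg/L; combined flow 33.50 m³/s.
Travel time t = 14.6·1000 / 0.95 = 15370 s = 4.269 h.
1.2%/h lost → k = −ln(1 − 0.012) = 0.01207 h⁻¹.
First-order decay: C = 29.78·exp(−k·t) = 29.78·0.9498 = 28.29 µg/L.
At the second outfall, C = (33.50·28.29 + 3.480·853.0) / (33.50 + 3.480) = 105.9 µg/L.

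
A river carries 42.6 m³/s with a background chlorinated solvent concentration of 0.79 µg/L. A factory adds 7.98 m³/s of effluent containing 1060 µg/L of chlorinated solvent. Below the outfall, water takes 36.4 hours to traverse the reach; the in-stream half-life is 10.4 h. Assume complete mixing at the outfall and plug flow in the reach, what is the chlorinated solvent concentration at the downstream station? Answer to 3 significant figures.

After mixing, C = (42.60·0.7900 + 7.980·1060) / 50.58 = 8492/50.58 = 167.9 µg/L.
Half-life 10.4 h → k = ln 2 / 10.4 = 0.06665 h⁻¹ = 1.600 d⁻¹.
After decay, C = 167.9 × e^(−kt) = 167.9 × 0.08839 = 14.84 µg/L.

14.8 µg/L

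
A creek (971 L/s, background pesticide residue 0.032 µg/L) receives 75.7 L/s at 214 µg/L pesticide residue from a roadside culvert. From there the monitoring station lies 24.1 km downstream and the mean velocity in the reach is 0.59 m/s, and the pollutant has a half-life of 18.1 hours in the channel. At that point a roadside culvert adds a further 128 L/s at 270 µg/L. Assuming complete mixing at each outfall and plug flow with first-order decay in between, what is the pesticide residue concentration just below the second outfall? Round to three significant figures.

38.4 µg/L

Mass balance: C = (971.0·0.03200 + 75.70·214.0) / 1047 = 16230/1047 = 15.51 µg/L; combined flow 1047 L/s.
Travel time t = 24.1·1000 / 0.59 = 40850 s = 11.35 h.
Half-life 18.1 h → k = ln 2 / 18.1 = 0.03830 h⁻¹ = 0.9191 d⁻¹.
First-order decay: C = 15.51·exp(−k·t) = 15.51·0.6476 = 10.04 µg/L.
Second outfall: C = (1047·10.04 + 128.0·270.0)/1175 = 38.37 µg/L.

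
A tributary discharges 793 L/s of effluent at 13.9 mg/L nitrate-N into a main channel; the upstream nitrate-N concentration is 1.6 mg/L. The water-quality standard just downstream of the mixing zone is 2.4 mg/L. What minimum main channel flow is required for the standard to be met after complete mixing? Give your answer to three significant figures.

11400 L/s

Set C_mix = 2.4: (Q·1.600 + 793.0·13.90) / (Q + 793.0) = 2.4
→ Q = 793.0·(13.90 − 2.4)/(2.4 − 1.600) = 11400 L/s.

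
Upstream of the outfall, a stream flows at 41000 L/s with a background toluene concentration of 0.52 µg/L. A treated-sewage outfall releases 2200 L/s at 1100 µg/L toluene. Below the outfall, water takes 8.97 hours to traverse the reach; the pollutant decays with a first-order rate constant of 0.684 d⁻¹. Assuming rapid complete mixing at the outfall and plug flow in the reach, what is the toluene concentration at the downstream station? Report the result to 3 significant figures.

Mixed concentration C = ΣQC/ΣQ = (41000·0.5200 + 2200·1100) / 43200 = 2441000/43200 = 56.51 µg/L.
After decay, C = 56.51 × e^(−kt) = 56.51 × 0.7744 = 43.76 µg/L.

43.8 µg/L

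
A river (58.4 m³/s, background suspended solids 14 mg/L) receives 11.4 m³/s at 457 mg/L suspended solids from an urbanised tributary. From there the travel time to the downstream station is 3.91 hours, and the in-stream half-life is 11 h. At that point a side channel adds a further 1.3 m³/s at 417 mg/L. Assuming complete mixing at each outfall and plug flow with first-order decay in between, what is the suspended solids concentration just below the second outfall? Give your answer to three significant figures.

After mixing, C = (58.40·14.00 + 11.40·457.0) / 69.80 = 6027/69.80 = 86.35 mg/L; combined flow 69.80 m³/s.
Half-life 11 h → k = ln 2 / 11 = 0.06301 h⁻¹ = 1.512 d⁻¹.
Decay over the reach: 86.35·exp(−kt) = 86.35·0.7816 = 67.50 mg/L.
Second outfall: C = (69.80·67.50 + 1.300·417.0)/71.10 = 73.89 mg/L.

73.9 mg/L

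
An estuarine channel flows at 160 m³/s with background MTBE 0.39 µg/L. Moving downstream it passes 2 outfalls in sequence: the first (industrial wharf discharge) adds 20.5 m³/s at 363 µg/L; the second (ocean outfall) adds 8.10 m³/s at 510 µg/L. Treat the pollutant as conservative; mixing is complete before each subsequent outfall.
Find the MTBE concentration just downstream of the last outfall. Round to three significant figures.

61.7 µg/L

After outfall 1: Q = 160.0 + 20.50 = 180.5 m³/s; C = (160.0·0.3900 + 20.50·363.0)/180.5 = 41.57 µg/L.
After outfall 2: Q = 180.5 + 8.100 = 188.6 m³/s; C = (180.5·41.57 + 8.100·510.0)/188.6 = 61.69 µg/L.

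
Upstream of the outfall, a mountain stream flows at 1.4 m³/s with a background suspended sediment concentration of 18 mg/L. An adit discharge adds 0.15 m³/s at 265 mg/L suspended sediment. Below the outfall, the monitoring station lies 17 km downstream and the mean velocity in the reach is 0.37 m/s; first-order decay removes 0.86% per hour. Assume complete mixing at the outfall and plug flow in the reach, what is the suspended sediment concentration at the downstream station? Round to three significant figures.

Mass balance: C = (1.400·18.00 + 0.1500·265.0) / 1.550 = 64.95/1.550 = 41.90 mg/L.
Travel time t = 17·1000 / 0.37 = 45950 s = 12.76 h.
0.86%/h lost → k = −ln(1 − 0.0086) = 0.008637 h⁻¹.
After decay, C = 41.90 × e^(−kt) = 41.90 × 0.8956 = 37.53 mg/L.

37.5 mg/L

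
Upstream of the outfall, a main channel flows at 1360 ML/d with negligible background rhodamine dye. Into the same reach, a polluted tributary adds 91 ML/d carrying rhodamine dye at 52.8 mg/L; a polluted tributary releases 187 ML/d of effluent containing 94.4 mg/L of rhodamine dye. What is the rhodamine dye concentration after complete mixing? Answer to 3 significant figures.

13.7 mg/L

Flow-weighted average: C = (1360·0 + 91.00·52.80 + 187.0·94.40) / 1638 = 22460/1638 = 13.71 mg/L.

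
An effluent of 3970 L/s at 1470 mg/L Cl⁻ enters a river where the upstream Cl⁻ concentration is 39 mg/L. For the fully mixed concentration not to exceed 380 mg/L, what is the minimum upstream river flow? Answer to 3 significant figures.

12700 L/s

Set C_mix = 380: (Q·39.00 + 3970·1470) / (Q + 3970) = 380
→ Q = 3970·(1470 − 380)/(380 − 39.00) = 12690 L/s.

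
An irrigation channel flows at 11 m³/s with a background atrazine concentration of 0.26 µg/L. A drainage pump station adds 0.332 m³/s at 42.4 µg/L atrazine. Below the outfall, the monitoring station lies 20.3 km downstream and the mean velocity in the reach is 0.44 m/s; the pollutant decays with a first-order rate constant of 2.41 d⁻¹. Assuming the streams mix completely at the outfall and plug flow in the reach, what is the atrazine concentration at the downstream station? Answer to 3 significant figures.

Conservation of mass: C = (11.00·0.2600 + 0.3320·42.40) / 11.33 = 16.94/11.33 = 1.495 µg/L.
Travel time t = 20.3·1000 / 0.44 = 46140 s = 12.82 h.
After decay, C = 1.495 × e^(−kt) = 1.495 × 0.2761 = 0.4127 µg/L.

0.413 µg/L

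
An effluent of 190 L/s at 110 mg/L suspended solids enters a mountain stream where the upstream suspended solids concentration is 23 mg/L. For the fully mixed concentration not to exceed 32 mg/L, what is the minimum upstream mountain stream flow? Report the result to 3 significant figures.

1650 L/s

Set C_mix = 32: (Q·23.00 + 190.0·110.0) / (Q + 190.0) = 32
→ Q = 190.0·(110.0 − 32)/(32 − 23.00) = 1647 L/s.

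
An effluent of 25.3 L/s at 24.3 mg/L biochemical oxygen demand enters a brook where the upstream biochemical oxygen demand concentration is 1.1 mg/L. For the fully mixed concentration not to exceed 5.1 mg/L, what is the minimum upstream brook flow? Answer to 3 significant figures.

Set C_mix = 5.1: (Q·1.100 + 25.30·24.30) / (Q + 25.30) = 5.1
→ Q = 25.30·(24.30 − 5.1)/(5.1 − 1.100) = 121.4 L/s.

121 L/s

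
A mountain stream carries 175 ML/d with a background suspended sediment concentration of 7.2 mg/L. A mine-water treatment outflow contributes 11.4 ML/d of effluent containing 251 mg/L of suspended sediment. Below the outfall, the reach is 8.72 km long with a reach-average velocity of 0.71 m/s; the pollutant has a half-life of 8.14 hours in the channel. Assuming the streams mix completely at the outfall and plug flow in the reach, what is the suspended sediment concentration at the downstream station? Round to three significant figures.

Conservation of mass: C = (175.0·7.200 + 11.40·251.0) / 186.4 = 4121/186.4 = 22.11 mg/L.
Travel time t = 8.72·1000 / 0.71 = 12280 s = 3.412 h.
Half-life 8.14 h → k = ln 2 / 8.14 = 0.08515 h⁻¹ = 2.044 d⁻¹.
After decay, C = 22.11 × e^(−kt) = 22.11 × 0.7479 = 16.54 mg/L.

16.5 mg/L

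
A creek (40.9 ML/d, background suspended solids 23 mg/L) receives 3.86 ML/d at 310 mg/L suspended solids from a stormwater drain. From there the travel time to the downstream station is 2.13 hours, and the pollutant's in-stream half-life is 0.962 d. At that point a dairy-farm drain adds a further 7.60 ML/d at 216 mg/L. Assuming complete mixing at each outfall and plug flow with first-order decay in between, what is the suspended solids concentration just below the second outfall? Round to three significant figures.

69.6 mg/L

Flow-weighted average: C = (40.90·23.00 + 3.860·310.0) / 44.76 = 2137/44.76 = 47.75 mg/L; combined flow 44.76 ML/d.
Half-life 0.962 d → k = ln 2 / 0.962 = 0.7205 d⁻¹.
Applying C = C₀e^(−kt): 47.75 × 0.9381 = 44.79 mg/L.
At the second outfall, C = (44.76·44.79 + 7.600·216.0) / (44.76 + 7.600) = 69.64 mg/L.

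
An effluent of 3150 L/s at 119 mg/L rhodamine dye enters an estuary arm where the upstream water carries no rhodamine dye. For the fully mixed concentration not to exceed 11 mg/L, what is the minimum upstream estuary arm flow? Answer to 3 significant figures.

30900 L/s

Set C_mix = 11: (Q·0 + 3150·119.0) / (Q + 3150) = 11
→ Q = 3150·(119.0 − 11)/(11 − 0) = 30930 L/s.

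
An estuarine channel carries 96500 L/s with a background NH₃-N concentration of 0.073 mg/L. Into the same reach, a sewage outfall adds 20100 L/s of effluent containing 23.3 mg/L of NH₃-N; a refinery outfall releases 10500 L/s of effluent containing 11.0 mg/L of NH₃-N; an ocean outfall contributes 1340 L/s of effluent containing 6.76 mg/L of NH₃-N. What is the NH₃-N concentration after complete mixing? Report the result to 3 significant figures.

Mass balance: C = (96500·0.07300 + 20100·23.30 + 10500·11.00 + 1340·6.760) / 128400 = 599900/128400 = 4.671 mg/L.

4.67 mg/L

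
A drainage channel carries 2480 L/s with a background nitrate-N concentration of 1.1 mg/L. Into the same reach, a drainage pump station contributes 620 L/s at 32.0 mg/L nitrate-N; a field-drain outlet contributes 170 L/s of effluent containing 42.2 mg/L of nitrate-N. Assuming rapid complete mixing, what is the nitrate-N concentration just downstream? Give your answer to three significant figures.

9.10 mg/L

Flow-weighted average: C = (2480·1.100 + 620.0·32.00 + 170.0·42.20) / 3270 = 29740/3270 = 9.095 mg/L.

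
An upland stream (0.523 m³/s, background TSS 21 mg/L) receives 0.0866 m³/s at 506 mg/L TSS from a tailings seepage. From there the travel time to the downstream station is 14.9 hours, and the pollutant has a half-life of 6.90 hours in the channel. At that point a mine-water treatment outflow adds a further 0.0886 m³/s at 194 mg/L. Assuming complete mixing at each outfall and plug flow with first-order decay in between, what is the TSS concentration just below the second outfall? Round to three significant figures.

42.2 mg/L

After mixing, C = (0.5230·21.00 + 0.08660·506.0) / 0.6096 = 54.80/0.6096 = 89.90 mg/L; combined flow 0.6096 m³/s.
Half-life 6.90 h → k = ln 2 / 6.90 = 0.1005 h⁻¹ = 2.411 d⁻¹.
First-order decay: C = 89.90·exp(−k·t) = 89.90·0.2238 = 20.12 mg/L.
Second outfall: C = (0.6096·20.12 + 0.08860·194.0)/0.6982 = 42.19 mg/L.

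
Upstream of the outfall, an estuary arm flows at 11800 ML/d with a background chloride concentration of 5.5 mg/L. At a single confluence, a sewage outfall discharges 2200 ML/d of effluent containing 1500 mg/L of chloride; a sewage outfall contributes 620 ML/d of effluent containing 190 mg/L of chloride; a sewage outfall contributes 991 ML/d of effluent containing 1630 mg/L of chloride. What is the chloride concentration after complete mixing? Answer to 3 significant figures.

327 mg/L

Mixed concentration C = ΣQC/ΣQ = (11800·5.500 + 2200·1500 + 620.0·190.0 + 991.0·1630) / 15610 = 5098000/15610 = 326.6 mg/L.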